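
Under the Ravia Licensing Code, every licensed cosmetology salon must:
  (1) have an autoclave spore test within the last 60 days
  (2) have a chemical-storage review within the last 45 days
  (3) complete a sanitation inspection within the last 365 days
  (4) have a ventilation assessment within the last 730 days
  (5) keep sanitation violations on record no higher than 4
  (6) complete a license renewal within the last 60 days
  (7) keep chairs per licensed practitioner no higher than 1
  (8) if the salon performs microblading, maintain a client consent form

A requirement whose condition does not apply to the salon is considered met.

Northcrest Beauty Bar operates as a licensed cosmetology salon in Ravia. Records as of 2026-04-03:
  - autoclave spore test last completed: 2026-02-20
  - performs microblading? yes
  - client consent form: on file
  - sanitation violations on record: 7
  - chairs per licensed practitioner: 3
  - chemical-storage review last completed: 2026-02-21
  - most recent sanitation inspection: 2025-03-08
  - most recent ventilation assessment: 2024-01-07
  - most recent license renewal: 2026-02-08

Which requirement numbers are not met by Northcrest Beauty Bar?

3, 4, 5, 7

1. autoclave spore test 42 days ago vs limit 60 → met
2. chemical-storage review 41 days ago vs limit 45 → met
3. sanitation inspection 391 days ago vs limit 365 → not met
4. ventilation assessment 817 days ago vs limit 730 → not met
5. sanitation violations on record 7 > 4 → not met
6. license renewal 54 days ago vs limit 60 → met
7. chairs per licensed practitioner 3 > 1 → not met
8. condition 'performs microblading' holds; client consent form present → met
Not met: 3, 4, 5, 7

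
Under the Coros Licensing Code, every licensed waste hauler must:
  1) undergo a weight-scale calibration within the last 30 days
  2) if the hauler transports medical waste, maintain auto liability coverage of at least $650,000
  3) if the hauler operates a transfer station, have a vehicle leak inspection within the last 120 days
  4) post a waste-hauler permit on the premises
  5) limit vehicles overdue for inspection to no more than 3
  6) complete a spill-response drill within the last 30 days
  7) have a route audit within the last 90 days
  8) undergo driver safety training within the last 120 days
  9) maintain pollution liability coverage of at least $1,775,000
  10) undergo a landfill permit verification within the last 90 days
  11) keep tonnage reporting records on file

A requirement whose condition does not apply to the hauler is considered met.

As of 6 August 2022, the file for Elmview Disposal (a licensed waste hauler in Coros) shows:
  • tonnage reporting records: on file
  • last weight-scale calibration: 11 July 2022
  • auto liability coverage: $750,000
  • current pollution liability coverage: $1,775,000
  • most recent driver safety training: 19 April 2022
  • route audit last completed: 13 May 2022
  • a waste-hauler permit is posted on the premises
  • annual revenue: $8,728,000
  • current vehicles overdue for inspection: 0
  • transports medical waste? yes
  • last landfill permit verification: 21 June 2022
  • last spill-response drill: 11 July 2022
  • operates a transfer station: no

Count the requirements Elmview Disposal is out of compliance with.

0

1. weight-scale calibration 26 days ago vs limit 30 → met
2. condition 'transports medical waste' holds; auto liability coverage $750,000 ≥ $650,000 → met
3. condition 'operates a transfer station' does not hold → requirement n/a → met
4. waste-hauler permit present → met
5. vehicles overdue for inspection 0 ≤ 3 → met
6. spill-response drill 26 days ago vs limit 30 → met
7. route audit 85 days ago vs limit 90 → met
8. driver safety training 109 days ago vs limit 120 → met
9. pollution liability coverage $1,775,000 ≥ $1,775,000 → met
10. landfill permit verification 46 days ago vs limit 90 → met
11. tonnage reporting records present → met
Not met: 0 of 11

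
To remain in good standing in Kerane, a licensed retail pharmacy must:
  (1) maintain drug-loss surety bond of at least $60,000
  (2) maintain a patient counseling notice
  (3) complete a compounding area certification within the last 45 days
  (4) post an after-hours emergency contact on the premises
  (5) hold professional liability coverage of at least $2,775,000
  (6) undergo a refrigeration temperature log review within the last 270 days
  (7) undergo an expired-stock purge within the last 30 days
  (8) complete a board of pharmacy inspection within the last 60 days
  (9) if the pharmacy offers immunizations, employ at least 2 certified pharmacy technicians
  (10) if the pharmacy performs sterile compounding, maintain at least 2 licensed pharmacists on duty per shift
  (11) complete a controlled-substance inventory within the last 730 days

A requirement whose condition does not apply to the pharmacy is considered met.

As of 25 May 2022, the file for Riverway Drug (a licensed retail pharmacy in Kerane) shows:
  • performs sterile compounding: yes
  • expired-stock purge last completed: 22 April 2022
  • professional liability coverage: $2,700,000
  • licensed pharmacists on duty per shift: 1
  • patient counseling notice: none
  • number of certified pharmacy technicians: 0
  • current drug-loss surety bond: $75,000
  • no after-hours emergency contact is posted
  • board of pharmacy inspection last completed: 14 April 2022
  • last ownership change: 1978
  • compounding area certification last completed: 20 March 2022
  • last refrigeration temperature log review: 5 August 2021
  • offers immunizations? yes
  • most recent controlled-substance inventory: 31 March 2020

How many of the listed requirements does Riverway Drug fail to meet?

9

1. drug-loss surety bond $75,000 ≥ $60,000 → met
2. patient counseling notice absent → not met
3. compounding area certification 66 days ago vs limit 45 → not met
4. after-hours emergency contact absent → not met
5. professional liability coverage $2,700,000 < $2,775,000 → not met
6. refrigeration temperature log review 293 days ago vs limit 270 → not met
7. expired-stock purge 33 days ago vs limit 30 → not met
8. board of pharmacy inspection 41 days ago vs limit 60 → met
9. condition 'offers immunizations' holds; certified pharmacy technicians 0 < 2 → not met
10. condition 'performs sterile compounding' holds; licensed pharmacists on duty per shift 1 < 2 → not met
11. controlled-substance inventory 785 days ago vs limit 730 → not met
Not met: 9 of 11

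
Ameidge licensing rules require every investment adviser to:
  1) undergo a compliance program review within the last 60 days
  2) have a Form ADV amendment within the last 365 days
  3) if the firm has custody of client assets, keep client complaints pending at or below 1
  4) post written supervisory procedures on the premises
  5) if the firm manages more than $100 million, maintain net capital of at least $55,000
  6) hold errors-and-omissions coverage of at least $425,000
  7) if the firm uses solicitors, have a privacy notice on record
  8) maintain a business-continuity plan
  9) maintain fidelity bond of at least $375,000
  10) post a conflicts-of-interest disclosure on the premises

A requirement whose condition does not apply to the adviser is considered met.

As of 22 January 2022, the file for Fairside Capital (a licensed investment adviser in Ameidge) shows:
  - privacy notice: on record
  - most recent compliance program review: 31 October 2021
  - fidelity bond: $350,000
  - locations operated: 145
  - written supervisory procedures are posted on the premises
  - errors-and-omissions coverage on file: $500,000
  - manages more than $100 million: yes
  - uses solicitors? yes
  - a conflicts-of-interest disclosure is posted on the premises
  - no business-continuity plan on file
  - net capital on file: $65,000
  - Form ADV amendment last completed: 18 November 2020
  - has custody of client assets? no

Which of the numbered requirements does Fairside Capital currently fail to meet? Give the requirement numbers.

1. compliance program review 83 days ago vs limit 60 → not met
2. Form ADV amendment 430 days ago vs limit 365 → not met
3. condition 'has custody of client assets' does not hold → requirement n/a → met
4. written supervisory procedures present → met
5. condition 'manages more than $100 million' holds; net capital $65,000 ≥ $55,000 → met
6. errors-and-omissions coverage $500,000 ≥ $425,000 → met
7. condition 'uses solicitors' holds; privacy notice present → met
8. business-continuity plan absent → not met
9. fidelity bond $350,000 < $375,000 → not met
10. conflicts-of-interest disclosure present → met
Not met: 1, 2, 8, 9

1, 2, 8, 9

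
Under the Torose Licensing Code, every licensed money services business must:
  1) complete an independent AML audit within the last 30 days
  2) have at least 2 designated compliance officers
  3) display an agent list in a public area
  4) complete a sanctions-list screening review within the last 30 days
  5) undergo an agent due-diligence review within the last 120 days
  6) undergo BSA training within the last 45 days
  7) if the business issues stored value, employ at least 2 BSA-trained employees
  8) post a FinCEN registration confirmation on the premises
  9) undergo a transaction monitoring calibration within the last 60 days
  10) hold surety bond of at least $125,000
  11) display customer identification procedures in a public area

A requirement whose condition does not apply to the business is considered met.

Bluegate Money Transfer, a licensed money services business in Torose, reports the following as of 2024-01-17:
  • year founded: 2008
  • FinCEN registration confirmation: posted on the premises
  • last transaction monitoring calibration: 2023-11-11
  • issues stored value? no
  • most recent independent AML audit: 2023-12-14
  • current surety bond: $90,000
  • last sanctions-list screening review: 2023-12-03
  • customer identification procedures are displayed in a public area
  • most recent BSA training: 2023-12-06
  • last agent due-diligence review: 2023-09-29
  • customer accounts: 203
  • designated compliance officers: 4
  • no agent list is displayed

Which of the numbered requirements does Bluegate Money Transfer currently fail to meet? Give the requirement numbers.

1, 3, 4, 9, 10

1. independent AML audit 34 days ago vs limit 30 → not met
2. designated compliance officers 4 ≥ 2 → met
3. agent list absent → not met
4. sanctions-list screening review 45 days ago vs limit 30 → not met
5. agent due-diligence review 110 days ago vs limit 120 → met
6. BSA training 42 days ago vs limit 45 → met
7. condition 'issues stored value' does not hold → requirement n/a → met
8. FinCEN registration confirmation present → met
9. transaction monitoring calibration 67 days ago vs limit 60 → not met
10. surety bond $90,000 < $125,000 → not met
11. customer identification procedures present → met
Not met: 1, 3, 4, 9, 10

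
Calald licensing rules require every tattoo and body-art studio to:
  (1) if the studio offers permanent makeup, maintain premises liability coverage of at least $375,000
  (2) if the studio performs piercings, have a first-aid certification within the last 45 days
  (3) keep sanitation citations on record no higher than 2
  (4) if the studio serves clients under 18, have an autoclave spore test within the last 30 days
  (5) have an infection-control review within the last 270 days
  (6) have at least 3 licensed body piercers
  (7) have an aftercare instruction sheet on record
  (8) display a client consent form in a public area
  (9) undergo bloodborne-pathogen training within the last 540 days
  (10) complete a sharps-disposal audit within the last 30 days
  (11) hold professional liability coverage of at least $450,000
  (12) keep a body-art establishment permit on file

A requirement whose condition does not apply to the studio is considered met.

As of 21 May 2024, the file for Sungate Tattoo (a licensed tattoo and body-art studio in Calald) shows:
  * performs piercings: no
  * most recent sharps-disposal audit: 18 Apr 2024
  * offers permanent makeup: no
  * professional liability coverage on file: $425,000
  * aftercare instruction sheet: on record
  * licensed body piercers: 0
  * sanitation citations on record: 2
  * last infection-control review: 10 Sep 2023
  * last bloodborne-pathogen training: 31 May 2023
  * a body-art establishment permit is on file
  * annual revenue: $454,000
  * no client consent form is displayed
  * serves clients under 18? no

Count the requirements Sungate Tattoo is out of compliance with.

1. condition 'offers permanent makeup' does not hold → requirement n/a → met
2. condition 'performs piercings' does not hold → requirement n/a → met
3. sanitation citations on record 2 ≤ 2 → met
4. condition 'serves clients under 18' does not hold → requirement n/a → met
5. infection-control review 254 days ago vs limit 270 → met
6. licensed body piercers 0 < 3 → not met
7. aftercare instruction sheet present → met
8. client consent form absent → not met
9. bloodborne-pathogen training 356 days ago vs limit 540 → met
10. sharps-disposal audit 33 days ago vs limit 30 → not met
11. professional liability coverage $425,000 < $450,000 → not met
12. body-art establishment permit present → met
Not met: 4 of 12

4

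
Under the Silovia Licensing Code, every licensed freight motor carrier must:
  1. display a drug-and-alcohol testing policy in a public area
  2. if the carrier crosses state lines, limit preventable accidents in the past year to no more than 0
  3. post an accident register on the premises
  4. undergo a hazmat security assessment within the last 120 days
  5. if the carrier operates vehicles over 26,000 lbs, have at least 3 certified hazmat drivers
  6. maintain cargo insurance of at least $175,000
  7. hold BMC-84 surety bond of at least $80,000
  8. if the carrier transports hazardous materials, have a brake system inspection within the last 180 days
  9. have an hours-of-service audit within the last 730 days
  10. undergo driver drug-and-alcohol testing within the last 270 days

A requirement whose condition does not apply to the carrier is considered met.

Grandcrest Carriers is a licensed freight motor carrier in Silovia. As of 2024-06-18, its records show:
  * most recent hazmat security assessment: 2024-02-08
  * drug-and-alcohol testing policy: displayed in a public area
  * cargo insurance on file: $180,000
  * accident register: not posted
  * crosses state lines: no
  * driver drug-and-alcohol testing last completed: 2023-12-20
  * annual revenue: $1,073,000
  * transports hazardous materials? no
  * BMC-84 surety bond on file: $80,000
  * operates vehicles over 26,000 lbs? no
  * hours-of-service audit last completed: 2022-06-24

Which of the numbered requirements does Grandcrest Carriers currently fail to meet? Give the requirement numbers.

3, 4

1. drug-and-alcohol testing policy present → met
2. condition 'crosses state lines' does not hold → requirement n/a → met
3. accident register absent → not met
4. hazmat security assessment 131 days ago vs limit 120 → not met
5. condition 'operates vehicles over 26,000 lbs' does not hold → requirement n/a → met
6. cargo insurance $180,000 ≥ $175,000 → met
7. BMC-84 surety bond $80,000 ≥ $80,000 → met
8. condition 'transports hazardous materials' does not hold → requirement n/a → met
9. hours-of-service audit 725 days ago vs limit 730 → met
10. driver drug-and-alcohol testing 181 days ago vs limit 270 → met
Not met: 3, 4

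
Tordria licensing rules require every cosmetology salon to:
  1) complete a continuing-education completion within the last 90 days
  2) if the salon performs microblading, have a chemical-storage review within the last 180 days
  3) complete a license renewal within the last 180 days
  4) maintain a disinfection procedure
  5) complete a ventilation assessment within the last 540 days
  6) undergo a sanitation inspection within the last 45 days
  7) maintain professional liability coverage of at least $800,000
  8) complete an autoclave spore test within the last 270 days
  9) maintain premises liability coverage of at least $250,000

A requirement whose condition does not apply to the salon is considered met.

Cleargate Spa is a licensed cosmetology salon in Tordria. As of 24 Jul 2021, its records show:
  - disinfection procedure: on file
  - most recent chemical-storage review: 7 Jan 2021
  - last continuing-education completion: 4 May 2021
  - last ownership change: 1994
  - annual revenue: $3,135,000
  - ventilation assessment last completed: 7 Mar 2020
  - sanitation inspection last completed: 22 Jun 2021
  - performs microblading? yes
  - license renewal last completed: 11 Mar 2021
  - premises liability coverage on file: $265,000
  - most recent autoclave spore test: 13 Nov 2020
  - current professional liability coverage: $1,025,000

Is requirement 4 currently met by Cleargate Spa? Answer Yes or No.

4. disinfection procedure present → met

Yes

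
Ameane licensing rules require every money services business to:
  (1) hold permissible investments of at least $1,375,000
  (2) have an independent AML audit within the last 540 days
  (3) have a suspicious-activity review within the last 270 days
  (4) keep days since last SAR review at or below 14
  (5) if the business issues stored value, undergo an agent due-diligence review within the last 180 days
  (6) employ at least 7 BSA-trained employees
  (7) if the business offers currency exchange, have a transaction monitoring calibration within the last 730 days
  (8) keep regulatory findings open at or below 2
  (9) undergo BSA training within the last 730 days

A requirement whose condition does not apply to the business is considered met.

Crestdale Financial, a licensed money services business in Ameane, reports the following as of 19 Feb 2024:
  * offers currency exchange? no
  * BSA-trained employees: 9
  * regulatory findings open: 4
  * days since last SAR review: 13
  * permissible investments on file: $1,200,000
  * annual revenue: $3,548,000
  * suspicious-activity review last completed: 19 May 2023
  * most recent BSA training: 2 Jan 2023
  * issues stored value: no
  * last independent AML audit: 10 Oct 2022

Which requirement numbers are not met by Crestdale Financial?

1, 3, 8

1. permissible investments $1,200,000 < $1,375,000 → not met
2. independent AML audit 497 days ago vs limit 540 → met
3. suspicious-activity review 276 days ago vs limit 270 → not met
4. days since last SAR review 13 ≤ 14 → met
5. condition 'issues stored value' does not hold → requirement n/a → met
6. BSA-trained employees 9 ≥ 7 → met
7. condition 'offers currency exchange' does not hold → requirement n/a → met
8. regulatory findings open 4 > 2 → not met
9. BSA training 413 days ago vs limit 730 → met
Not met: 1, 3, 8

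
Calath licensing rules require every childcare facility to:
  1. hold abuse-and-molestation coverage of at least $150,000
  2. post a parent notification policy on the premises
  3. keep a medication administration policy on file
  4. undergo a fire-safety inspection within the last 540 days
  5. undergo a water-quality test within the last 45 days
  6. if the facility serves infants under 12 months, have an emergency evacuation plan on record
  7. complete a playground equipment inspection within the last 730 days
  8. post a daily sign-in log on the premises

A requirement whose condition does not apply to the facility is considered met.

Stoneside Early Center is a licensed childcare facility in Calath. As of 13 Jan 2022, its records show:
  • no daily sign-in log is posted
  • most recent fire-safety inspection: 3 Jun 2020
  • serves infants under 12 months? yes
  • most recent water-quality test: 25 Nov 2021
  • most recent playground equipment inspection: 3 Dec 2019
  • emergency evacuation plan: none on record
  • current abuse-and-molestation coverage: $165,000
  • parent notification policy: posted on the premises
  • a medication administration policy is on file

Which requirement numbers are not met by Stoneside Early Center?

1. abuse-and-molestation coverage $165,000 ≥ $150,000 → met
2. parent notification policy present → met
3. medication administration policy present → met
4. fire-safety inspection 589 days ago vs limit 540 → not met
5. water-quality test 49 days ago vs limit 45 → not met
6. condition 'serves infants under 12 months' holds; emergency evacuation plan absent → not met
7. playground equipment inspection 772 days ago vs limit 730 → not met
8. daily sign-in log absent → not met
Not met: 4, 5, 6, 7, 8

4, 5, 6, 7, 8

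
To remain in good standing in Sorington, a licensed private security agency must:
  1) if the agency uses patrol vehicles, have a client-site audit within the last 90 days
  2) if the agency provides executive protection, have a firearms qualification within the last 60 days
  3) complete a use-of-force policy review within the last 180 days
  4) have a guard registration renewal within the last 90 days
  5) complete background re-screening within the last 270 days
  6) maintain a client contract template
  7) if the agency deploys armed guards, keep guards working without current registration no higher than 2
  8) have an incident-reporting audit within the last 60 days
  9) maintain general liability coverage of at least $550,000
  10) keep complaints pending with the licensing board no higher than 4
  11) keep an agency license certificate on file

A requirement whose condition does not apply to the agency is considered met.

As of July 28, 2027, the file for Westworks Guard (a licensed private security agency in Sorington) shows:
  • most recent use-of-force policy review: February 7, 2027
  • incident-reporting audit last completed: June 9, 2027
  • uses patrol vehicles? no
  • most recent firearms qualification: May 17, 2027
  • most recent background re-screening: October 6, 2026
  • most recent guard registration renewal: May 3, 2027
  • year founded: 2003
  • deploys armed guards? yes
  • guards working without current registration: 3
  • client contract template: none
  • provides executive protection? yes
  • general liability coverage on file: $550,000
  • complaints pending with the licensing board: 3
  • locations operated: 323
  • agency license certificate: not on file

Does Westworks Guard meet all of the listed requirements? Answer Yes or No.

No

1. condition 'uses patrol vehicles' does not hold → requirement n/a → met
2. condition 'provides executive protection' holds; firearms qualification 72 days ago vs limit 60 → not met
3. use-of-force policy review 171 days ago vs limit 180 → met
4. guard registration renewal 86 days ago vs limit 90 → met
5. background re-screening 295 days ago vs limit 270 → not met
6. client contract template absent → not met
7. condition 'deploys armed guards' holds; guards working without current registration 3 > 2 → not met
8. incident-reporting audit 49 days ago vs limit 60 → met
9. general liability coverage $550,000 ≥ $550,000 → met
10. complaints pending with the licensing board 3 ≤ 4 → met
11. agency license certificate absent → not met
Not met: 2, 5, 6, 7, 11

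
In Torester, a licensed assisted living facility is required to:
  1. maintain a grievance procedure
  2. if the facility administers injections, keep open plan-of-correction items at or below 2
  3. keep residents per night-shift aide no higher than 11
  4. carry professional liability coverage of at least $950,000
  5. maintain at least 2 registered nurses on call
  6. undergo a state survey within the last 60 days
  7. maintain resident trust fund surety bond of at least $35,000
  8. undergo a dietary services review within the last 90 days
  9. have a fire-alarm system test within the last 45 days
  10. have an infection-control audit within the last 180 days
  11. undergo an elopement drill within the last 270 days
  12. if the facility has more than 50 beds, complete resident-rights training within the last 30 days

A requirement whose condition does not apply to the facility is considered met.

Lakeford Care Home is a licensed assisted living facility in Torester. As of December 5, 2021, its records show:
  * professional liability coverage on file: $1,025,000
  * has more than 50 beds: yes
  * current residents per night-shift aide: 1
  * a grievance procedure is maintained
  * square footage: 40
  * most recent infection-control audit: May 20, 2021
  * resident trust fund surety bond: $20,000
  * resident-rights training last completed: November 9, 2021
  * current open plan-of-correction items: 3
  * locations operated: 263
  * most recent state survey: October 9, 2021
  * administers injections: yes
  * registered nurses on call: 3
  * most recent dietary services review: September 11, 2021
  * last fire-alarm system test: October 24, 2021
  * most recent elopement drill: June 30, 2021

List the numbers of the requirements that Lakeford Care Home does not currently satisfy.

2, 7, 10

1. grievance procedure present → met
2. condition 'administers injections' holds; open plan-of-correction items 3 > 2 → not met
3. residents per night-shift aide 1 ≤ 11 → met
4. professional liability coverage $1,025,000 ≥ $950,000 → met
5. registered nurses on call 3 ≥ 2 → met
6. state survey 57 days ago vs limit 60 → met
7. resident trust fund surety bond $20,000 < $35,000 → not met
8. dietary services review 85 days ago vs limit 90 → met
9. fire-alarm system test 42 days ago vs limit 45 → met
10. infection-control audit 199 days ago vs limit 180 → not met
11. elopement drill 158 days ago vs limit 270 → met
12. condition 'has more than 50 beds' holds; resident-rights training 26 days ago vs limit 30 → met
Not met: 2, 7, 10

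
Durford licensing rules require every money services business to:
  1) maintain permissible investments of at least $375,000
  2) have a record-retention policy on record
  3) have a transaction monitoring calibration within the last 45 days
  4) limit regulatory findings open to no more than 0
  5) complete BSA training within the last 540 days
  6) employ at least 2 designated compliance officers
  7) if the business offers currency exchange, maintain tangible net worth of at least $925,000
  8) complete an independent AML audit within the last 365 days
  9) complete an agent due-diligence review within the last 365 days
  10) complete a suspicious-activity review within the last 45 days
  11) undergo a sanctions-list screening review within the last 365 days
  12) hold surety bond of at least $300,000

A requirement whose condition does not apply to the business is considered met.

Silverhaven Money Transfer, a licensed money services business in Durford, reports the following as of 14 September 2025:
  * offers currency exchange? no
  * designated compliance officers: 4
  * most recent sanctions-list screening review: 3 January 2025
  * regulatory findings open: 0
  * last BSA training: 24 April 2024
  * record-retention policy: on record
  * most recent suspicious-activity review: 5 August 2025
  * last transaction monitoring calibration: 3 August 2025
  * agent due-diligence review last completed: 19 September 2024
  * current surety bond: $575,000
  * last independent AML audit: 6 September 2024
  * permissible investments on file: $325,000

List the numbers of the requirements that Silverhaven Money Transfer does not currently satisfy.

1. permissible investments $325,000 < $375,000 → not met
2. record-retention policy present → met
3. transaction monitoring calibration 42 days ago vs limit 45 → met
4. regulatory findings open 0 ≤ 0 → met
5. BSA training 508 days ago vs limit 540 → met
6. designated compliance officers 4 ≥ 2 → met
7. condition 'offers currency exchange' does not hold → requirement n/a → met
8. independent AML audit 373 days ago vs limit 365 → not met
9. agent due-diligence review 360 days ago vs limit 365 → met
10. suspicious-activity review 40 days ago vs limit 45 → met
11. sanctions-list screening review 254 days ago vs limit 365 → met
12. surety bond $575,000 ≥ $300,000 → met
Not met: 1, 8

1, 8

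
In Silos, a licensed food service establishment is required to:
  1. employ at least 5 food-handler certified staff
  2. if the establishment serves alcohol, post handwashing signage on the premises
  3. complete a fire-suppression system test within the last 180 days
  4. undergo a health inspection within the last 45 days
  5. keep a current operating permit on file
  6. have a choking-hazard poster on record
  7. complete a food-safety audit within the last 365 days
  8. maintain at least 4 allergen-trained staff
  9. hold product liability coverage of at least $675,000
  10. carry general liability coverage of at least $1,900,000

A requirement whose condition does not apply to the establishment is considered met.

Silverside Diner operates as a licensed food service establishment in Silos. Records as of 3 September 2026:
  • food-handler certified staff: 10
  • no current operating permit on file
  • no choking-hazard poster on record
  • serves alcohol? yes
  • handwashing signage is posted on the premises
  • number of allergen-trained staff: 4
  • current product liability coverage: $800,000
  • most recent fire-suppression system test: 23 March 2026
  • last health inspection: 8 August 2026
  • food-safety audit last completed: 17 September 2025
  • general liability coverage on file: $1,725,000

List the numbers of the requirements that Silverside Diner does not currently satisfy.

5, 6, 10

1. food-handler certified staff 10 ≥ 5 → met
2. condition 'serves alcohol' holds; handwashing signage present → met
3. fire-suppression system test 164 days ago vs limit 180 → met
4. health inspection 26 days ago vs limit 45 → met
5. current operating permit absent → not met
6. choking-hazard poster absent → not met
7. food-safety audit 351 days ago vs limit 365 → met
8. allergen-trained staff 4 ≥ 4 → met
9. product liability coverage $800,000 ≥ $675,000 → met
10. general liability coverage $1,725,000 < $1,900,000 → not met
Not met: 5, 6, 10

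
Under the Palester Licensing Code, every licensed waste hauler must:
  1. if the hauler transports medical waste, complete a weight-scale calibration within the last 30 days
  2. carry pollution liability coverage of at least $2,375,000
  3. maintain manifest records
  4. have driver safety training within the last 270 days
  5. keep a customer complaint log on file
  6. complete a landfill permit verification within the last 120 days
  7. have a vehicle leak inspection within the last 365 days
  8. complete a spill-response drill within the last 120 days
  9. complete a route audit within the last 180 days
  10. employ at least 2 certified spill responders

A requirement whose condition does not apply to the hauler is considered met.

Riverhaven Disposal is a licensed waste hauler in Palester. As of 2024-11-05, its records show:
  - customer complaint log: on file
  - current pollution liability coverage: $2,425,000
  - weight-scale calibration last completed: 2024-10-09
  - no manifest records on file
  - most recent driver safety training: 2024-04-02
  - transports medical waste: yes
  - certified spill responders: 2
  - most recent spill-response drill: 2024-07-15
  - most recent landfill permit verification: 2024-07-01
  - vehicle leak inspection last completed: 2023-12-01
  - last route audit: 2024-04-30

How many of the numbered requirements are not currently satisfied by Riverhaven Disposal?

1. condition 'transports medical waste' holds; weight-scale calibration 27 days ago vs limit 30 → met
2. pollution liability coverage $2,425,000 ≥ $2,375,000 → met
3. manifest records absent → not met
4. driver safety training 217 days ago vs limit 270 → met
5. customer complaint log present → met
6. landfill permit verification 127 days ago vs limit 120 → not met
7. vehicle leak inspection 340 days ago vs limit 365 → met
8. spill-response drill 113 days ago vs limit 120 → met
9. route audit 189 days ago vs limit 180 → not met
10. certified spill responders 2 ≥ 2 → met
Not met: 3 of 10

3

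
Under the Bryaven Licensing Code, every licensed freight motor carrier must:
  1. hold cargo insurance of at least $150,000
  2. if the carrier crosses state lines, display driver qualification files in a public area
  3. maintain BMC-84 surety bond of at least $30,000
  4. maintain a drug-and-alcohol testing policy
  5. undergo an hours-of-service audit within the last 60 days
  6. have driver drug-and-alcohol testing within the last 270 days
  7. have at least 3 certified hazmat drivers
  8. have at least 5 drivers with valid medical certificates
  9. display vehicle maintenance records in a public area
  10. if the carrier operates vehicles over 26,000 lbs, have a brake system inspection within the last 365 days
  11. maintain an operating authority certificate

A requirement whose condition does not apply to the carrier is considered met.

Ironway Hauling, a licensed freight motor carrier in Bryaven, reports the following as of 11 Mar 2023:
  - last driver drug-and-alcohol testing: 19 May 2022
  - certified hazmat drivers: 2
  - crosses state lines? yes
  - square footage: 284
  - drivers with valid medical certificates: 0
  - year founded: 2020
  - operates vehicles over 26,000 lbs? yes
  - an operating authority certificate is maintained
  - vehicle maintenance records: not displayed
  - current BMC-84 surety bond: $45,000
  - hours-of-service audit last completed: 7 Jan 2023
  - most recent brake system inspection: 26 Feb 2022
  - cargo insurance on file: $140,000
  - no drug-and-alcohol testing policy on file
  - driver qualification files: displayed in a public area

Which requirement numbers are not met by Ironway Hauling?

1, 4, 5, 6, 7, 8, 9, 10

1. cargo insurance $140,000 < $150,000 → not met
2. condition 'crosses state lines' holds; driver qualification files present → met
3. BMC-84 surety bond $45,000 ≥ $30,000 → met
4. drug-and-alcohol testing policy absent → not met
5. hours-of-service audit 63 days ago vs limit 60 → not met
6. driver drug-and-alcohol testing 296 days ago vs limit 270 → not met
7. certified hazmat drivers 2 < 3 → not met
8. drivers with valid medical certificates 0 < 5 → not met
9. vehicle maintenance records absent → not met
10. condition 'operates vehicles over 26,000 lbs' holds; brake system inspection 378 days ago vs limit 365 → not met
11. operating authority certificate present → met
Not met: 1, 4, 5, 6, 7, 8, 9, 10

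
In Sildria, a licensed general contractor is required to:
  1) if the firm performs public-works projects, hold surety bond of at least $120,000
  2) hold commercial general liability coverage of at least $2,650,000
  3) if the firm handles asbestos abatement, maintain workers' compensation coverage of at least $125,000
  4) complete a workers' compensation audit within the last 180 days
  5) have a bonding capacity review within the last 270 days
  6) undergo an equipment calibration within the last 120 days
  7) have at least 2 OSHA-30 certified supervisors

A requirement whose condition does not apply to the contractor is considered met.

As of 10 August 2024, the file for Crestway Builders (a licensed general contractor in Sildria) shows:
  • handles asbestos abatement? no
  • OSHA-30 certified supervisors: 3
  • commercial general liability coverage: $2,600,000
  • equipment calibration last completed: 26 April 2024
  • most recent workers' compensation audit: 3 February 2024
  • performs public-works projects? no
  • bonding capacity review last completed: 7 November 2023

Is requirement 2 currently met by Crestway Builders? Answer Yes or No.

No

2. commercial general liability coverage $2,600,000 < $2,650,000 → not met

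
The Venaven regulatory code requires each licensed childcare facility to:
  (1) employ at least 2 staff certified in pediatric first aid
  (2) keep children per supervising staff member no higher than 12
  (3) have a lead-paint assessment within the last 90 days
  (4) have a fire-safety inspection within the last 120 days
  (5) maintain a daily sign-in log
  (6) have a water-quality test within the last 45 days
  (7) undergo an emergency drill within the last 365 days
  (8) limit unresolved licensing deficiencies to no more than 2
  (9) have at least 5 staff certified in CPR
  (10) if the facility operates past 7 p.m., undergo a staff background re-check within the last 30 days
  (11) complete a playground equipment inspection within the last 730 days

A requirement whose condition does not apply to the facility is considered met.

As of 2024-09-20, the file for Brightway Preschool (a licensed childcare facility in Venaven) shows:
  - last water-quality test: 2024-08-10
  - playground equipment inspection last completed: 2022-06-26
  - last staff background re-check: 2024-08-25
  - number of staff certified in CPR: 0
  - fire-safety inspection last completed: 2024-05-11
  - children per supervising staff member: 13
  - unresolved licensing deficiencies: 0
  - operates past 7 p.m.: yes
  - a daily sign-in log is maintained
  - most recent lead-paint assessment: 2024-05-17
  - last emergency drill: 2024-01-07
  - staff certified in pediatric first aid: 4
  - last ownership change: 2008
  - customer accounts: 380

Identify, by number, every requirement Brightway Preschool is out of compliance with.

1. staff certified in pediatric first aid 4 ≥ 2 → met
2. children per supervising staff member 13 > 12 → not met
3. lead-paint assessment 126 days ago vs limit 90 → not met
4. fire-safety inspection 132 days ago vs limit 120 → not met
5. daily sign-in log present → met
6. water-quality test 41 days ago vs limit 45 → met
7. emergency drill 257 days ago vs limit 365 → met
8. unresolved licensing deficiencies 0 ≤ 2 → met
9. staff certified in CPR 0 < 5 → not met
10. condition 'operates past 7 p.m.' holds; staff background re-check 26 days ago vs limit 30 → met
11. playground equipment inspection 817 days ago vs limit 730 → not met
Not met: 2, 3, 4, 9, 11

2, 3, 4, 9, 11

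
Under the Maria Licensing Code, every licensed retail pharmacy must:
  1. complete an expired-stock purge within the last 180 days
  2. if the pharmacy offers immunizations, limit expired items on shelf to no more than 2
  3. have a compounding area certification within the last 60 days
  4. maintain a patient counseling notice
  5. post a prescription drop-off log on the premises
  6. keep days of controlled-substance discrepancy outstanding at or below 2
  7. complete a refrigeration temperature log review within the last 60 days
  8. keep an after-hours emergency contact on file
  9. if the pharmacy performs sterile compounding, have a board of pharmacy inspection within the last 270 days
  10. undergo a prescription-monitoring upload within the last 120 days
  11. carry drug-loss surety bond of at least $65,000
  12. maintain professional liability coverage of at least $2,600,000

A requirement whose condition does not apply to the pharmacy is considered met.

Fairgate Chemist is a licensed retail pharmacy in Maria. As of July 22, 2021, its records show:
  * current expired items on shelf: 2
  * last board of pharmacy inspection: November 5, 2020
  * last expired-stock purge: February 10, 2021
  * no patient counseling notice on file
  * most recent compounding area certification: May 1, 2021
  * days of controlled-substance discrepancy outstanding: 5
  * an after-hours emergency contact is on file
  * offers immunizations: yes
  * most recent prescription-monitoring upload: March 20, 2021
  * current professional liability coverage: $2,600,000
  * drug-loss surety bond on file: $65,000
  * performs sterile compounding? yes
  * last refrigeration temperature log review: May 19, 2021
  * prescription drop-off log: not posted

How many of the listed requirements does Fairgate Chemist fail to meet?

6

1. expired-stock purge 162 days ago vs limit 180 → met
2. condition 'offers immunizations' holds; expired items on shelf 2 ≤ 2 → met
3. compounding area certification 82 days ago vs limit 60 → not met
4. patient counseling notice absent → not met
5. prescription drop-off log absent → not met
6. days of controlled-substance discrepancy outstanding 5 > 2 → not met
7. refrigeration temperature log review 64 days ago vs limit 60 → not met
8. after-hours emergency contact present → met
9. condition 'performs sterile compounding' holds; board of pharmacy inspection 259 days ago vs limit 270 → met
10. prescription-monitoring upload 124 days ago vs limit 120 → not met
11. drug-loss surety bond $65,000 ≥ $65,000 → met
12. professional liability coverage $2,600,000 ≥ $2,600,000 → met
Not met: 6 of 12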